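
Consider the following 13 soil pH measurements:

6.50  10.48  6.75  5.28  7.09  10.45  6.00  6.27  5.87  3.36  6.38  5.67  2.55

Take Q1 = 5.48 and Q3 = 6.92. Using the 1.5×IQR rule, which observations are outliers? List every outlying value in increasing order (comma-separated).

IQR = Q3 − Q1 = 6.92 − 5.48 = 1.44.
Lower fence = Q1 − 1.5·IQR = 5.48 − 2.16 = 3.32.
Upper fence = Q3 + 1.5·IQR = 6.92 + 2.16 = 9.08.
2.55 < 3.32 → outlier.
10.45 > 9.08 → outlier.
10.48 > 9.08 → outlier.
All remaining values lie within [3.32, 9.08].

2.55, 10.45, 10.48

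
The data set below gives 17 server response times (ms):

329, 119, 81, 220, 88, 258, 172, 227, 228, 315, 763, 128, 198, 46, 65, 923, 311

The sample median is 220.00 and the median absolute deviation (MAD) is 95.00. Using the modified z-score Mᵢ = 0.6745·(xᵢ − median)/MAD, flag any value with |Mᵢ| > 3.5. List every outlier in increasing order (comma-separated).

763, 923

|Mᵢ| > 3.5 ⇔ |xᵢ − 220.00| > 3.5·95.00/0.6745 = 492.96.
So outliers lie outside [-272.96, 712.96].
763: M = 3.86 → outlier.
923: M = 4.99 → outlier.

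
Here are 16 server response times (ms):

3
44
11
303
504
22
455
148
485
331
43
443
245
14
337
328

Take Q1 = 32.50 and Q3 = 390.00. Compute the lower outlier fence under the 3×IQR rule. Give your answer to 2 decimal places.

IQR = Q3 − Q1 = 390.00 − 32.50 = 357.50.
Lower fence = Q1 − 3·IQR = 32.50 − 1072.50 = -1040.00.
Upper fence = Q3 + 3·IQR = 390.00 + 1072.50 = 1462.50.

-1040.00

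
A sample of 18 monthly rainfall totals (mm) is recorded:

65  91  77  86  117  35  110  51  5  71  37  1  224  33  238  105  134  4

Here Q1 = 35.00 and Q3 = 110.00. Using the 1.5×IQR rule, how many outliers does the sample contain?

IQR = 75.00; fences at 35.00 − 112.50 = -77.50 and 110.00 + 112.50 = 222.50.
Outside the cutoffs: 224, 238.

2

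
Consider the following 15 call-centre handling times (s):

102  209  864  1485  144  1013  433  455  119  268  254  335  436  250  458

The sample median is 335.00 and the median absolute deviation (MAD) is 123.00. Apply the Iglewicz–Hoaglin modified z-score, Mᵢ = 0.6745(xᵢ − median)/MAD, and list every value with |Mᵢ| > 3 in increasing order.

|Mᵢ| > 3 ⇔ |xᵢ − 335.00| > 3·123.00/0.6745 = 547.07.
So outliers lie outside [-212.07, 882.07].
1013: M = 3.72 → outlier.
1485: M = 6.31 → outlier.

1013, 1485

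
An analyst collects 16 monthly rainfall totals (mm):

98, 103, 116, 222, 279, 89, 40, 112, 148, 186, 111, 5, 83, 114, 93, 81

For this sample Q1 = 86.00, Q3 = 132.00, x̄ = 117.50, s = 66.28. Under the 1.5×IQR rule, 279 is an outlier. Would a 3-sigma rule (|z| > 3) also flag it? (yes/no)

no

z = (279 − 117.50) / 66.28 = 2.44.
|z| = 2.44 ≤ 3.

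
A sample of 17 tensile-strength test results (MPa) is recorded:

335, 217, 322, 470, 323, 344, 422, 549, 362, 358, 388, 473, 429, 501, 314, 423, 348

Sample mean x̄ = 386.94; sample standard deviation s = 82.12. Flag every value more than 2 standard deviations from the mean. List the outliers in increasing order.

217

Cutoffs at x̄ ± 2s: 386.94 ± 2·82.12 = [222.70, 551.18].
217: z = -2.07, |z| > 2 → outlier.
Every other value lies within [222.70, 551.18].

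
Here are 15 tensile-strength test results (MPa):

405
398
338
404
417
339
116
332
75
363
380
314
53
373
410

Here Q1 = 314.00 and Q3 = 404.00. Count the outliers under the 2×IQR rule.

3

IQR = 90.00; fences at 314.00 − 180.00 = 134.00 and 404.00 + 180.00 = 584.00.
Outside the cutoffs: 53, 75, 116.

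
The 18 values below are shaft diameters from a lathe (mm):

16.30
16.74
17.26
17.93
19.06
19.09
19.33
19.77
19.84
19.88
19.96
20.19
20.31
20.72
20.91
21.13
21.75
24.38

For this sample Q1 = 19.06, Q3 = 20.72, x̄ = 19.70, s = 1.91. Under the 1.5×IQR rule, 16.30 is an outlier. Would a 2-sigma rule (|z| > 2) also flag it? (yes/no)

z = (16.30 − 19.70) / 1.91 = -1.78.
|z| = 1.78 ≤ 2.

no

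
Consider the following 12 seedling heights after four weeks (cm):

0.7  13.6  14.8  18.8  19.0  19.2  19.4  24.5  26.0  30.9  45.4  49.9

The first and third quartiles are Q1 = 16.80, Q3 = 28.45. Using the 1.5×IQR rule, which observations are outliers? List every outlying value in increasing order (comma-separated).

49.9

IQR = Q3 − Q1 = 28.45 − 16.80 = 11.65.
Lower fence = Q1 − 1.5·IQR = 16.80 − 17.475 = -0.675.
Upper fence = Q3 + 1.5·IQR = 28.45 + 17.475 = 45.925.
49.9 > 45.925 → outlier.
All remaining values lie within [-0.675, 45.925].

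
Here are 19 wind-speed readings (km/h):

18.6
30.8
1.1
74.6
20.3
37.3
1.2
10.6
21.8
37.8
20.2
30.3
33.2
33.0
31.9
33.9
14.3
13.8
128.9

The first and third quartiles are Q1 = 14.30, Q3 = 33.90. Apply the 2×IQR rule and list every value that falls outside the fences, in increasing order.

74.6, 128.9

IQR = Q3 − Q1 = 33.90 − 14.30 = 19.60.
Lower fence = Q1 − 2·IQR = 14.30 − 39.20 = -24.90.
Upper fence = Q3 + 2·IQR = 33.90 + 39.20 = 73.10.
74.6 > 73.10 → outlier.
128.9 > 73.10 → outlier.
All remaining values lie within [-24.90, 73.10].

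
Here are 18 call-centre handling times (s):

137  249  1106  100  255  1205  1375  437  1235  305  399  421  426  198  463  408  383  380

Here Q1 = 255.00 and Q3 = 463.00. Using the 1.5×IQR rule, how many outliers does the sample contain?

4

IQR = 208.00; fences at 255.00 − 312.00 = -57.00 and 463.00 + 312.00 = 775.00.
Outside the cutoffs: 1106, 1205, 1235, 1375.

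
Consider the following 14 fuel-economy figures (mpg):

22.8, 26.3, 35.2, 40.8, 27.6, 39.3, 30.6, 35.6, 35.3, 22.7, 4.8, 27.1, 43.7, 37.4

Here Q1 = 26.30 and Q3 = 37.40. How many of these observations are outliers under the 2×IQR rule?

0

IQR = 11.10; fences at 26.30 − 22.20 = 4.10 and 37.40 + 22.20 = 59.60.
Every value lies within the cutoffs.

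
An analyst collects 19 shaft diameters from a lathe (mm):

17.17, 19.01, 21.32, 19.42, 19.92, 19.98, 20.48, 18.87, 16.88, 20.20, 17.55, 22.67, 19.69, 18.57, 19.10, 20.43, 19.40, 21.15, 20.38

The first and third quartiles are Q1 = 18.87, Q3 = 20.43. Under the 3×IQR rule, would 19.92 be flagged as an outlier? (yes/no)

IQR = Q3 − Q1 = 20.43 − 18.87 = 1.56.
Lower fence = Q1 − 3·IQR = 18.87 − 4.68 = 14.19.
Upper fence = Q3 + 3·IQR = 20.43 + 4.68 = 25.11.
19.92 lies within [14.19, 25.11].

no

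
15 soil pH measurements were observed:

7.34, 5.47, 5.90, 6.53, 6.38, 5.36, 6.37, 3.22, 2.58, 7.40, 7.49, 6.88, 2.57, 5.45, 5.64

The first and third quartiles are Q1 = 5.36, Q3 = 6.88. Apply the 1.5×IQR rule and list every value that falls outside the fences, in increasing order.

IQR = Q3 − Q1 = 6.88 − 5.36 = 1.52.
Lower fence = Q1 − 1.5·IQR = 5.36 − 2.28 = 3.08.
Upper fence = Q3 + 1.5·IQR = 6.88 + 2.28 = 9.16.
2.57 < 3.08 → outlier.
2.58 < 3.08 → outlier.
All remaining values lie within [3.08, 9.16].

2.57, 2.58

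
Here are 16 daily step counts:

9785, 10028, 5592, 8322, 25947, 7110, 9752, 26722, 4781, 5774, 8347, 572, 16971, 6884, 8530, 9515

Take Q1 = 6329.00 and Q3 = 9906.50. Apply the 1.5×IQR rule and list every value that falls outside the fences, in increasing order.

572, 16971, 25947, 26722

IQR = Q3 − Q1 = 9906.50 − 6329.00 = 3577.50.
Lower fence = Q1 − 1.5·IQR = 6329.00 − 5366.25 = 962.75.
Upper fence = Q3 + 1.5·IQR = 9906.50 + 5366.25 = 15272.75.
572 < 962.75 → outlier.
16971 > 15272.75 → outlier.
25947 > 15272.75 → outlier.
26722 > 15272.75 → outlier.
All remaining values lie within [962.75, 15272.75].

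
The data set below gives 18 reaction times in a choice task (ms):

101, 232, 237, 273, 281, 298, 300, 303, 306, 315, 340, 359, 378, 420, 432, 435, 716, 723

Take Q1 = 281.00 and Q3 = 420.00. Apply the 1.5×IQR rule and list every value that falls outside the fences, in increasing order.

IQR = Q3 − Q1 = 420.00 − 281.00 = 139.00.
Lower fence = Q1 − 1.5·IQR = 281.00 − 208.50 = 72.50.
Upper fence = Q3 + 1.5·IQR = 420.00 + 208.50 = 628.50.
716 > 628.50 → outlier.
723 > 628.50 → outlier.
All remaining values lie within [72.50, 628.50].

716, 723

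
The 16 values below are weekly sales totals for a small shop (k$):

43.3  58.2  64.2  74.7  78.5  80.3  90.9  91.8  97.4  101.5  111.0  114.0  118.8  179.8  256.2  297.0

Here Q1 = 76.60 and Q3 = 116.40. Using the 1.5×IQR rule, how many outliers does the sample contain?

IQR = 39.80; fences at 76.60 − 59.70 = 16.90 and 116.40 + 59.70 = 176.10.
Outside the cutoffs: 179.8, 256.2, 297.0.

3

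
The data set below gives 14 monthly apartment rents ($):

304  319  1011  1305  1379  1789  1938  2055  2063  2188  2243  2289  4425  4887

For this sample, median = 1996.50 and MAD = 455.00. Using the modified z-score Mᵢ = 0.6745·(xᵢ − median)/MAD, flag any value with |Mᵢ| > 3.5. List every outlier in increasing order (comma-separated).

|Mᵢ| > 3.5 ⇔ |xᵢ − 1996.50| > 3.5·455.00/0.6745 = 2361.01.
So outliers lie outside [-364.51, 4357.51].
4425: M = 3.60 → outlier.
4887: M = 4.28 → outlier.

4425, 4887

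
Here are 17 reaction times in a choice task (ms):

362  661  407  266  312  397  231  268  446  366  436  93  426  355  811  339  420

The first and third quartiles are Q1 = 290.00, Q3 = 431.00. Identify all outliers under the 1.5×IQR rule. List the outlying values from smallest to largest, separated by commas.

661, 811

IQR = Q3 − Q1 = 431.00 − 290.00 = 141.00.
Lower fence = Q1 − 1.5·IQR = 290.00 − 211.50 = 78.50.
Upper fence = Q3 + 1.5·IQR = 431.00 + 211.50 = 642.50.
661 > 642.50 → outlier.
811 > 642.50 → outlier.
All remaining values lie within [78.50, 642.50].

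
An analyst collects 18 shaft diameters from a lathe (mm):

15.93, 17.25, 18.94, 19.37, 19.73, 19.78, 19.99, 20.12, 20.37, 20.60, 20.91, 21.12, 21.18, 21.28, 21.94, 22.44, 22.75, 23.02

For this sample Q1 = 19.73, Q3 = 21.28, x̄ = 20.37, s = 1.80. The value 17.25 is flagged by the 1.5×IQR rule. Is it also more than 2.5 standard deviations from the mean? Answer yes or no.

no

z = (17.25 − 20.37) / 1.80 = -1.73.
|z| = 1.73 ≤ 2.5.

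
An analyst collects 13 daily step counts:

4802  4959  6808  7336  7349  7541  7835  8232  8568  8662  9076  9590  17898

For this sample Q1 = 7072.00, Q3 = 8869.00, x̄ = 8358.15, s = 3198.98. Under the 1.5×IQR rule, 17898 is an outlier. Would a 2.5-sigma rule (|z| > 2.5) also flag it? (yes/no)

z = (17898 − 8358.15) / 3198.98 = 2.98.
|z| = 2.98 > 2.5.

yes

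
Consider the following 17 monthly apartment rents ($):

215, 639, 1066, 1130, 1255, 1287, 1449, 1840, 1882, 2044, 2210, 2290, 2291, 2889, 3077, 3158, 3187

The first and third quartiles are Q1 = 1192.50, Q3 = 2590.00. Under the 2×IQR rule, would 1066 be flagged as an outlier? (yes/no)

IQR = Q3 − Q1 = 2590.00 − 1192.50 = 1397.50.
Lower fence = Q1 − 2·IQR = 1192.50 − 2795.00 = -1602.50.
Upper fence = Q3 + 2·IQR = 2590.00 + 2795.00 = 5385.00.
1066 lies within [-1602.50, 5385.00].

no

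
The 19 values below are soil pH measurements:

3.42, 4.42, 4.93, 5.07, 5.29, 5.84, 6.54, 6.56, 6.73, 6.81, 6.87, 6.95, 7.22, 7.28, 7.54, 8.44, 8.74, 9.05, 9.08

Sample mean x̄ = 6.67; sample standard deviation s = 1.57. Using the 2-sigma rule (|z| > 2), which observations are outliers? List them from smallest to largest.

Cutoffs at x̄ ± 2s: 6.67 ± 2·1.57 = [3.53, 9.81].
3.42: z = -2.07, |z| > 2 → outlier.
Every other value lies within [3.53, 9.81].

3.42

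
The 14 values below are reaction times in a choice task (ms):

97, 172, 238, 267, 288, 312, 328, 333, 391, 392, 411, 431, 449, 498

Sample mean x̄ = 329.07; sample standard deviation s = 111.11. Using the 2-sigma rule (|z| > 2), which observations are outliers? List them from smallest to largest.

97

Cutoffs at x̄ ± 2s: 329.07 ± 2·111.11 = [106.85, 551.29].
97: z = -2.09, |z| > 2 → outlier.
Every other value lies within [106.85, 551.29].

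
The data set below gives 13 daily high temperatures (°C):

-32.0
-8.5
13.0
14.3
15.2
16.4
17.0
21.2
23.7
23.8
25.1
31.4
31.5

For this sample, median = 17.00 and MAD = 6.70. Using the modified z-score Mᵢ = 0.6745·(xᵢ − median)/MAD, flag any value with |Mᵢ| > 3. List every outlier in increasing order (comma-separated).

-32.0

|Mᵢ| > 3 ⇔ |xᵢ − 17.00| > 3·6.70/0.6745 = 29.80.
So outliers lie outside [-12.80, 46.80].
-32.0: M = -4.93 → outlier.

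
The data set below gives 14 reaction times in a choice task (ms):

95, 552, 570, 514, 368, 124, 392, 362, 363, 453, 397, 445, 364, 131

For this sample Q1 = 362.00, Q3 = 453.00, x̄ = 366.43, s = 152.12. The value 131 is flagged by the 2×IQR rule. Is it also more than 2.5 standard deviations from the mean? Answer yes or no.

no

z = (131 − 366.43) / 152.12 = -1.55.
|z| = 1.55 ≤ 2.5.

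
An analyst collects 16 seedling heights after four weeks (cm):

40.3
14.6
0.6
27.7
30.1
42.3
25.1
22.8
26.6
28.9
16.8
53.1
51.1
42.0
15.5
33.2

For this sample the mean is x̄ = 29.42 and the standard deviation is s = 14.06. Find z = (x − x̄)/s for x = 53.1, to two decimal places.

z = (53.1 − 29.42) / 14.06 = 1.68.

1.68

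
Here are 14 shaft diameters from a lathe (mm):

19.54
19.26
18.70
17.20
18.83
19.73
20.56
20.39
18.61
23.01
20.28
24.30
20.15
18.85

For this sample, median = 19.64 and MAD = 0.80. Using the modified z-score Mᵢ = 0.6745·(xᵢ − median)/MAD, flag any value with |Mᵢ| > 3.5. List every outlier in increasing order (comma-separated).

|Mᵢ| > 3.5 ⇔ |xᵢ − 19.64| > 3.5·0.80/0.6745 = 4.15.
So outliers lie outside [15.49, 23.79].
24.30: M = 3.93 → outlier.

24.30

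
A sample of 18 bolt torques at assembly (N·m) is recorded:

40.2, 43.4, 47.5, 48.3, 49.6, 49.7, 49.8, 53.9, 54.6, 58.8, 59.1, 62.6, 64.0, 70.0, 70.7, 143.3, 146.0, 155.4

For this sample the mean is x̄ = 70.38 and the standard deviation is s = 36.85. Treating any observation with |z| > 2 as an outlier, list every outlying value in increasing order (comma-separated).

Cutoffs at x̄ ± 2s: 70.38 ± 2·36.85 = [-3.32, 144.08].
146.0: z = 2.05, |z| > 2 → outlier.
155.4: z = 2.31, |z| > 2 → outlier.
Every other value lies within [-3.32, 144.08].

146.0, 155.4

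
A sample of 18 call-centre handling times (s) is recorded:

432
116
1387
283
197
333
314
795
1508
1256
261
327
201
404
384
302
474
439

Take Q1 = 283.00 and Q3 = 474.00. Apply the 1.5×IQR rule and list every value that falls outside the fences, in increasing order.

795, 1256, 1387, 1508

IQR = Q3 − Q1 = 474.00 − 283.00 = 191.00.
Lower fence = Q1 − 1.5·IQR = 283.00 − 286.50 = -3.50.
Upper fence = Q3 + 1.5·IQR = 474.00 + 286.50 = 760.50.
795 > 760.50 → outlier.
1256 > 760.50 → outlier.
1387 > 760.50 → outlier.
1508 > 760.50 → outlier.
All remaining values lie within [-3.50, 760.50].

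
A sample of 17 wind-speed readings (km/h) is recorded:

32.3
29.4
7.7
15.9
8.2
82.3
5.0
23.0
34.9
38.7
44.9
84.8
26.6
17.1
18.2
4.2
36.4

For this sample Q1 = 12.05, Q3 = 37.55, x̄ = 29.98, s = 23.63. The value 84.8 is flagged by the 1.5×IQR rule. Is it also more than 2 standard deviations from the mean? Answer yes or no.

z = (84.8 − 29.98) / 23.63 = 2.32.
|z| = 2.32 > 2.

yes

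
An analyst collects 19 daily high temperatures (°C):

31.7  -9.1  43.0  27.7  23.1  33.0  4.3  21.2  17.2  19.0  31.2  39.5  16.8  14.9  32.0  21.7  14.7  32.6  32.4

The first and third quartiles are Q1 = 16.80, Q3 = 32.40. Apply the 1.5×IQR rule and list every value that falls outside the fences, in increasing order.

IQR = Q3 − Q1 = 32.40 − 16.80 = 15.60.
Lower fence = Q1 − 1.5·IQR = 16.80 − 23.40 = -6.60.
Upper fence = Q3 + 1.5·IQR = 32.40 + 23.40 = 55.80.
-9.1 < -6.60 → outlier.
All remaining values lie within [-6.60, 55.80].

-9.1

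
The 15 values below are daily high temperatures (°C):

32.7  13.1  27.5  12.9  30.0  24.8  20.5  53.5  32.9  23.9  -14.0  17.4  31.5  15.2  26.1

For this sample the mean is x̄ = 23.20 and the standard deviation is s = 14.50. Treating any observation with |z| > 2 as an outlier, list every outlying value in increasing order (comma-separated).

Cutoffs at x̄ ± 2s: 23.20 ± 2·14.50 = [-5.80, 52.20].
-14.0: z = -2.57, |z| > 2 → outlier.
53.5: z = 2.09, |z| > 2 → outlier.
Every other value lies within [-5.80, 52.20].

-14.0, 53.5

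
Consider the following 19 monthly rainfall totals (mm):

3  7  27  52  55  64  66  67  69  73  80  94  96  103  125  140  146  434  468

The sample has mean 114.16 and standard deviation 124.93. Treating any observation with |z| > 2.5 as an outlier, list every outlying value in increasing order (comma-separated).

434, 468

Cutoffs at x̄ ± 2.5s: 114.16 ± 2.5·124.93 = [-198.165, 426.485].
434: z = 2.56, |z| > 2.5 → outlier.
468: z = 2.83, |z| > 2.5 → outlier.
Every other value lies within [-198.165, 426.485].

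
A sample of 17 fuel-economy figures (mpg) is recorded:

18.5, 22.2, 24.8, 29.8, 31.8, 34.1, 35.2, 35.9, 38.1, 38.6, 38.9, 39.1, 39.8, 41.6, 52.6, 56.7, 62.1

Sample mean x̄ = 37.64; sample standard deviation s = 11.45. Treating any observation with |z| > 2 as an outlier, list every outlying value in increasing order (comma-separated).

62.1

Cutoffs at x̄ ± 2s: 37.64 ± 2·11.45 = [14.74, 60.54].
62.1: z = 2.14, |z| > 2 → outlier.
Every other value lies within [14.74, 60.54].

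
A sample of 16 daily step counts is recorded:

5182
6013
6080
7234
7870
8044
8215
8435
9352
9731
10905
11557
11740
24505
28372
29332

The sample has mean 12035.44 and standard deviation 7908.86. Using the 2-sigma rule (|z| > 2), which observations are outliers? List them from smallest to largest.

28372, 29332

Cutoffs at x̄ ± 2s: 12035.44 ± 2·7908.86 = [-3782.28, 27853.16].
28372: z = 2.07, |z| > 2 → outlier.
29332: z = 2.19, |z| > 2 → outlier.
Every other value lies within [-3782.28, 27853.16].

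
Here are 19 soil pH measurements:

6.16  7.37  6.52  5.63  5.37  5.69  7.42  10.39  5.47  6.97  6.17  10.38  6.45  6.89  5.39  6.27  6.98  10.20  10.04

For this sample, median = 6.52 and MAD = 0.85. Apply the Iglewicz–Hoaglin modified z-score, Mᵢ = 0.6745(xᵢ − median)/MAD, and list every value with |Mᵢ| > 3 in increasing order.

|Mᵢ| > 3 ⇔ |xᵢ − 6.52| > 3·0.85/0.6745 = 3.78.
So outliers lie outside [2.74, 10.30].
10.38: M = 3.06 → outlier.
10.39: M = 3.07 → outlier.

10.38, 10.39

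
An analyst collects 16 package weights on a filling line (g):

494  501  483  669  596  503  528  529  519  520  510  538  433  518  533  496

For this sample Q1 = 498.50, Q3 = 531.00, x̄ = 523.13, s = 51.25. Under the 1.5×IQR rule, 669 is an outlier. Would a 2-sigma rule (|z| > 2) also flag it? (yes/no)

z = (669 − 523.13) / 51.25 = 2.85.
|z| = 2.85 > 2.

yes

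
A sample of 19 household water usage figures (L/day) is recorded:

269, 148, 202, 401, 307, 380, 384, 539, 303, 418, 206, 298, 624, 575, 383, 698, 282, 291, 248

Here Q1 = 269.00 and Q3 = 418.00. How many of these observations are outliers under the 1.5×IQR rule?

IQR = 149.00; fences at 269.00 − 223.50 = 45.50 and 418.00 + 223.50 = 641.50.
Outside the cutoffs: 698.

1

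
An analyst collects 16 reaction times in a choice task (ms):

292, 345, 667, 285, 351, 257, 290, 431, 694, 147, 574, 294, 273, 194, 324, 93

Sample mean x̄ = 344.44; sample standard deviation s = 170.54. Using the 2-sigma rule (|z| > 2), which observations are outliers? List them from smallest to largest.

694

Cutoffs at x̄ ± 2s: 344.44 ± 2·170.54 = [3.36, 685.52].
694: z = 2.05, |z| > 2 → outlier.
Every other value lies within [3.36, 685.52].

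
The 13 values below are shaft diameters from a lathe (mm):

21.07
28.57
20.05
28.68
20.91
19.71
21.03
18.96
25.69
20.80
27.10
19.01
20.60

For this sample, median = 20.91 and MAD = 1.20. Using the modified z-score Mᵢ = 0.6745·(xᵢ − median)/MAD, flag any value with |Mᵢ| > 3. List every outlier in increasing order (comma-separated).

27.10, 28.57, 28.68

|Mᵢ| > 3 ⇔ |xᵢ − 20.91| > 3·1.20/0.6745 = 5.34.
So outliers lie outside [15.57, 26.25].
27.10: M = 3.48 → outlier.
28.57: M = 4.31 → outlier.
28.68: M = 4.37 → outlier.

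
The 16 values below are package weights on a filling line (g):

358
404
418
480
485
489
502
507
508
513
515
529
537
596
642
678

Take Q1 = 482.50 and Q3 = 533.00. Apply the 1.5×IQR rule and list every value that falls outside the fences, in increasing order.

IQR = Q3 − Q1 = 533.00 − 482.50 = 50.50.
Lower fence = Q1 − 1.5·IQR = 482.50 − 75.75 = 406.75.
Upper fence = Q3 + 1.5·IQR = 533.00 + 75.75 = 608.75.
358 < 406.75 → outlier.
404 < 406.75 → outlier.
642 > 608.75 → outlier.
678 > 608.75 → outlier.
All remaining values lie within [406.75, 608.75].

358, 404, 642, 678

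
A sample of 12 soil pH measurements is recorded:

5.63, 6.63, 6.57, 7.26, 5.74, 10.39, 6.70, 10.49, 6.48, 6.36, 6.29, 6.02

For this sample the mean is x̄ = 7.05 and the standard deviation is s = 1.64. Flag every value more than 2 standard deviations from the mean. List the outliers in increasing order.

Cutoffs at x̄ ± 2s: 7.05 ± 2·1.64 = [3.77, 10.33].
10.39: z = 2.04, |z| > 2 → outlier.
10.49: z = 2.10, |z| > 2 → outlier.
Every other value lies within [3.77, 10.33].

10.39, 10.49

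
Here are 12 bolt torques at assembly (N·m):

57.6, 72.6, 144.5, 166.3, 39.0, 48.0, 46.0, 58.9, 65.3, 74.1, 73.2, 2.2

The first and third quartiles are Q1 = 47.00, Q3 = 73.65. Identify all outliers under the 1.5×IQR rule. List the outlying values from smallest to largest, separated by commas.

2.2, 144.5, 166.3

IQR = Q3 − Q1 = 73.65 − 47.00 = 26.65.
Lower fence = Q1 − 1.5·IQR = 47.00 − 39.975 = 7.025.
Upper fence = Q3 + 1.5·IQR = 73.65 + 39.975 = 113.625.
2.2 < 7.025 → outlier.
144.5 > 113.625 → outlier.
166.3 > 113.625 → outlier.
All remaining values lie within [7.025, 113.625].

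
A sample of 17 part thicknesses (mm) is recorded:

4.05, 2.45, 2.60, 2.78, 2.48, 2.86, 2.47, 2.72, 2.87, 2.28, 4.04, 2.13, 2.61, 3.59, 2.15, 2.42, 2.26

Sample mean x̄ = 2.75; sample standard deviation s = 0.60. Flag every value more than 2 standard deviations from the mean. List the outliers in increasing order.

Cutoffs at x̄ ± 2s: 2.75 ± 2·0.60 = [1.55, 3.95].
4.04: z = 2.15, |z| > 2 → outlier.
4.05: z = 2.17, |z| > 2 → outlier.
Every other value lies within [1.55, 3.95].

4.04, 4.05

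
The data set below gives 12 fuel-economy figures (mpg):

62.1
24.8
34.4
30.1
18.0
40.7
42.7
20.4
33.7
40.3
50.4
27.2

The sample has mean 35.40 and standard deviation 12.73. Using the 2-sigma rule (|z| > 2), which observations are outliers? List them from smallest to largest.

Cutoffs at x̄ ± 2s: 35.40 ± 2·12.73 = [9.94, 60.86].
62.1: z = 2.10, |z| > 2 → outlier.
Every other value lies within [9.94, 60.86].

62.1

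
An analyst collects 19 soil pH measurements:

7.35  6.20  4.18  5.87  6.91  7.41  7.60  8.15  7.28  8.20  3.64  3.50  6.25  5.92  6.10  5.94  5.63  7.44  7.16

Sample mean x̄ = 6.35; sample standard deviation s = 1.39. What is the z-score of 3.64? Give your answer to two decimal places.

-1.95

z = (3.64 − 6.35) / 1.39 = -1.95.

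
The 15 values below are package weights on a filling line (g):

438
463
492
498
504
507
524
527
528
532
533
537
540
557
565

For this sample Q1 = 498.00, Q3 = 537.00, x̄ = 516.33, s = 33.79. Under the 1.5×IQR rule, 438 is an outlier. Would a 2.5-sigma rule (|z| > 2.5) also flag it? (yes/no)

z = (438 − 516.33) / 33.79 = -2.32.
|z| = 2.32 ≤ 2.5.

no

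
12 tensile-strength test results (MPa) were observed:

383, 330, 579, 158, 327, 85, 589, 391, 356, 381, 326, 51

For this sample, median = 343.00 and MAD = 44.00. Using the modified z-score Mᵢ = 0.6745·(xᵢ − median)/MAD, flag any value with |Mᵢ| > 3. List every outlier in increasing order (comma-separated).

|Mᵢ| > 3 ⇔ |xᵢ − 343.00| > 3·44.00/0.6745 = 195.70.
So outliers lie outside [147.30, 538.70].
51: M = -4.48 → outlier.
85: M = -3.96 → outlier.
579: M = 3.62 → outlier.
589: M = 3.77 → outlier.

51, 85, 579, 589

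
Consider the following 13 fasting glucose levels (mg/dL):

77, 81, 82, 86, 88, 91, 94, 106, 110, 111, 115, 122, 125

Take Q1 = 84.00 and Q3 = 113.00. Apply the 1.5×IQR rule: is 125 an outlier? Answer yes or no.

IQR = Q3 − Q1 = 113.00 − 84.00 = 29.00.
Lower fence = Q1 − 1.5·IQR = 84.00 − 43.50 = 40.50.
Upper fence = Q3 + 1.5·IQR = 113.00 + 43.50 = 156.50.
125 lies within [40.50, 156.50].

no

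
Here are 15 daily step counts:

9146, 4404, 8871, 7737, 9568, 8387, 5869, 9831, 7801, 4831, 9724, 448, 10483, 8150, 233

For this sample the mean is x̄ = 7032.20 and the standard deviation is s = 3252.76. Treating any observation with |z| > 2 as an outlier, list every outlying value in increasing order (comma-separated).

233, 448

Cutoffs at x̄ ± 2s: 7032.20 ± 2·3252.76 = [526.68, 13537.72].
233: z = -2.09, |z| > 2 → outlier.
448: z = -2.02, |z| > 2 → outlier.
Every other value lies within [526.68, 13537.72].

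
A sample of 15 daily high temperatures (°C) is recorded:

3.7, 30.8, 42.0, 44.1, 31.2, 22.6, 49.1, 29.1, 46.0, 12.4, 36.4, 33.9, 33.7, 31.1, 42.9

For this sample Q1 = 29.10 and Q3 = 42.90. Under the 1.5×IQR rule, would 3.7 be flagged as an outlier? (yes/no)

IQR = Q3 − Q1 = 42.90 − 29.10 = 13.80.
Lower fence = Q1 − 1.5·IQR = 29.10 − 20.70 = 8.40.
Upper fence = Q3 + 1.5·IQR = 42.90 + 20.70 = 63.60.
3.7 lies below the lower fence.

yes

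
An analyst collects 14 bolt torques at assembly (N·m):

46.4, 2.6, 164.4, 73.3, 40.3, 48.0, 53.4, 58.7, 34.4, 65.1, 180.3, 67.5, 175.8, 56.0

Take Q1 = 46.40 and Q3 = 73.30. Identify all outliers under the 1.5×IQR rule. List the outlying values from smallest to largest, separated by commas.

IQR = Q3 − Q1 = 73.30 − 46.40 = 26.90.
Lower fence = Q1 − 1.5·IQR = 46.40 − 40.35 = 6.05.
Upper fence = Q3 + 1.5·IQR = 73.30 + 40.35 = 113.65.
2.6 < 6.05 → outlier.
164.4 > 113.65 → outlier.
175.8 > 113.65 → outlier.
180.3 > 113.65 → outlier.
All remaining values lie within [6.05, 113.65].

2.6, 164.4, 175.8, 180.3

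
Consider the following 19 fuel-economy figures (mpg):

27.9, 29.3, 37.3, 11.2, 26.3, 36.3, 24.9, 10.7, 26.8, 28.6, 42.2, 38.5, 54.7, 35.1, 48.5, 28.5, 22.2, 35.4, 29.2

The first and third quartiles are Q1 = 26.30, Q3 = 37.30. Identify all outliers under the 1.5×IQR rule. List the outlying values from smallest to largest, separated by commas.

54.7

IQR = Q3 − Q1 = 37.30 − 26.30 = 11.00.
Lower fence = Q1 − 1.5·IQR = 26.30 − 16.50 = 9.80.
Upper fence = Q3 + 1.5·IQR = 37.30 + 16.50 = 53.80.
54.7 > 53.80 → outlier.
All remaining values lie within [9.80, 53.80].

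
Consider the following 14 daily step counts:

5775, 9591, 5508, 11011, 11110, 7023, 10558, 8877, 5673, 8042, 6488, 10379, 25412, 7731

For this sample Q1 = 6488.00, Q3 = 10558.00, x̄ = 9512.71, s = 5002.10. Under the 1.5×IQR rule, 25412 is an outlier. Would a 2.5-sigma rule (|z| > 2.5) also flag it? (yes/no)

yes

z = (25412 − 9512.71) / 5002.10 = 3.18.
|z| = 3.18 > 2.5.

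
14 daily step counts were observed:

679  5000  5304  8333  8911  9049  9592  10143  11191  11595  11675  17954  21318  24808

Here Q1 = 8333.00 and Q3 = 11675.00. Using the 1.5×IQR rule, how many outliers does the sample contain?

IQR = 3342.00; fences at 8333.00 − 5013.00 = 3320.00 and 11675.00 + 5013.00 = 16688.00.
Outside the cutoffs: 679, 17954, 21318, 24808.

4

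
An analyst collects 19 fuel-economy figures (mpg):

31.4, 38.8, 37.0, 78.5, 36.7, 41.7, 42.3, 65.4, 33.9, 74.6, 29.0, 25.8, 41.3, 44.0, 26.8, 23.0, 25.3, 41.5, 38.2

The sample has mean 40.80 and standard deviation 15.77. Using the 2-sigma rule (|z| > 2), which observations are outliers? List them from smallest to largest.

74.6, 78.5

Cutoffs at x̄ ± 2s: 40.80 ± 2·15.77 = [9.26, 72.34].
74.6: z = 2.14, |z| > 2 → outlier.
78.5: z = 2.39, |z| > 2 → outlier.
Every other value lies within [9.26, 72.34].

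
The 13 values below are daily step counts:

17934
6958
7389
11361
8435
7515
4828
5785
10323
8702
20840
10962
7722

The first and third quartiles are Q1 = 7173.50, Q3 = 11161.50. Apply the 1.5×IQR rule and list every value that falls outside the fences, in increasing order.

IQR = Q3 − Q1 = 11161.50 − 7173.50 = 3988.00.
Lower fence = Q1 − 1.5·IQR = 7173.50 − 5982.00 = 1191.50.
Upper fence = Q3 + 1.5·IQR = 11161.50 + 5982.00 = 17143.50.
17934 > 17143.50 → outlier.
20840 > 17143.50 → outlier.
All remaining values lie within [1191.50, 17143.50].

17934, 20840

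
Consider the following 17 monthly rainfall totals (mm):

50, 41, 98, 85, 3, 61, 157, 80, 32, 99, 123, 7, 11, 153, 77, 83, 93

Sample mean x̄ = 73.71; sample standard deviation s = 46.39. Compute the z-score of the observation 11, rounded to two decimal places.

-1.35

z = (11 − 73.71) / 46.39 = -1.35.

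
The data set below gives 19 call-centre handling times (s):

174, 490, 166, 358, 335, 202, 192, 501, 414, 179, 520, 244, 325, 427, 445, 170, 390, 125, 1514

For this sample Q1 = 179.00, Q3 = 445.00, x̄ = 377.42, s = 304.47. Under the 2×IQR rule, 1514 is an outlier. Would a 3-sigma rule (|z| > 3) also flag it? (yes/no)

yes

z = (1514 − 377.42) / 304.47 = 3.73.
|z| = 3.73 > 3.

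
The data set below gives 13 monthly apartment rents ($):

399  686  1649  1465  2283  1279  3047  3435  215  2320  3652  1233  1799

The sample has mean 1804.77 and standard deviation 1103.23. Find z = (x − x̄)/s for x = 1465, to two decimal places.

z = (1465 − 1804.77) / 1103.23 = -0.31.

-0.31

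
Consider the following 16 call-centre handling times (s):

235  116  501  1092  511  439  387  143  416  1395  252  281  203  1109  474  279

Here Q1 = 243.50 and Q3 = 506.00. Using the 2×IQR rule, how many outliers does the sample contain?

IQR = 262.50; fences at 243.50 − 525.00 = -281.50 and 506.00 + 525.00 = 1031.00.
Outside the cutoffs: 1092, 1109, 1395.

3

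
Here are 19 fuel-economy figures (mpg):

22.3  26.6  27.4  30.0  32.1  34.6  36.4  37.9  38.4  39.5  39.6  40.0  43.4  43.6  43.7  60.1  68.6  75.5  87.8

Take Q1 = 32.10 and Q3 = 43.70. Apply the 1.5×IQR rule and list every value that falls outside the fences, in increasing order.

68.6, 75.5, 87.8

IQR = Q3 − Q1 = 43.70 − 32.10 = 11.60.
Lower fence = Q1 − 1.5·IQR = 32.10 − 17.40 = 14.70.
Upper fence = Q3 + 1.5·IQR = 43.70 + 17.40 = 61.10.
68.6 > 61.10 → outlier.
75.5 > 61.10 → outlier.
87.8 > 61.10 → outlier.
All remaining values lie within [14.70, 61.10].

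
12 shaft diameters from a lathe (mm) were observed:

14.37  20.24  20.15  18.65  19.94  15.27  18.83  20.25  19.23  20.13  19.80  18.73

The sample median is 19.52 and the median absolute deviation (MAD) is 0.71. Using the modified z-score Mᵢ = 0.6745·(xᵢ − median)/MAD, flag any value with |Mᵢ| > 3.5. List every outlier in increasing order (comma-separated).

14.37, 15.27

|Mᵢ| > 3.5 ⇔ |xᵢ − 19.52| > 3.5·0.71/0.6745 = 3.68.
So outliers lie outside [15.84, 23.20].
14.37: M = -4.89 → outlier.
15.27: M = -4.04 → outlier.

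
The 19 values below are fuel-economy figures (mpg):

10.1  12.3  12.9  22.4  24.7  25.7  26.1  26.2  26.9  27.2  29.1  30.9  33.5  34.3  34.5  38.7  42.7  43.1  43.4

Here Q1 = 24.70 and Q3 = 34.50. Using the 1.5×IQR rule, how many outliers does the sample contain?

0

IQR = 9.80; fences at 24.70 − 14.70 = 10.00 and 34.50 + 14.70 = 49.20.
Every value lies within the cutoffs.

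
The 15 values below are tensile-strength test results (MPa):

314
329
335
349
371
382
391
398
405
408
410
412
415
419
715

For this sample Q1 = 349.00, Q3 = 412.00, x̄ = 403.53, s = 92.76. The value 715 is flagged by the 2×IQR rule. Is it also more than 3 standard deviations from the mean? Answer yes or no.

z = (715 − 403.53) / 92.76 = 3.36.
|z| = 3.36 > 3.

yes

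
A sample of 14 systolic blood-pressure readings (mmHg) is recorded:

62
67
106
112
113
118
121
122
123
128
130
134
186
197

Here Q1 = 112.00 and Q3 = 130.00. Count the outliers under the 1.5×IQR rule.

4

IQR = 18.00; fences at 112.00 − 27.00 = 85.00 and 130.00 + 27.00 = 157.00.
Outside the cutoffs: 62, 67, 186, 197.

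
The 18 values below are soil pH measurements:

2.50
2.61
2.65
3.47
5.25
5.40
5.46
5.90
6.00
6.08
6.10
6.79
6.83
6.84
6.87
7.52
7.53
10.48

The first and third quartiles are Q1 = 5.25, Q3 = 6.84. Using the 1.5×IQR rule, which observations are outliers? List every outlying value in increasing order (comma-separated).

IQR = Q3 − Q1 = 6.84 − 5.25 = 1.59.
Lower fence = Q1 − 1.5·IQR = 5.25 − 2.385 = 2.865.
Upper fence = Q3 + 1.5·IQR = 6.84 + 2.385 = 9.225.
2.50 < 2.865 → outlier.
2.61 < 2.865 → outlier.
2.65 < 2.865 → outlier.
10.48 > 9.225 → outlier.
All remaining values lie within [2.865, 9.225].

2.50, 2.61, 2.65, 10.48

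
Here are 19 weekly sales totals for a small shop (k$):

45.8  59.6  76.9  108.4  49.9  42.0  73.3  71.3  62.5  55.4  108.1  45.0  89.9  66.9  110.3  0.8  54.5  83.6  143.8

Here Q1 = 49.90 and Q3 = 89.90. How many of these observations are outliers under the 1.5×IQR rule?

0

IQR = 40.00; fences at 49.90 − 60.00 = -10.10 and 89.90 + 60.00 = 149.90.
Every value lies within the cutoffs.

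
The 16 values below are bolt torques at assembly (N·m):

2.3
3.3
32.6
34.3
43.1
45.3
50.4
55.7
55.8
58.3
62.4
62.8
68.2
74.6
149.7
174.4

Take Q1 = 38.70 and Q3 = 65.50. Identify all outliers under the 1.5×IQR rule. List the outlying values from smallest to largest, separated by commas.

149.7, 174.4

IQR = Q3 − Q1 = 65.50 − 38.70 = 26.80.
Lower fence = Q1 − 1.5·IQR = 38.70 − 40.20 = -1.50.
Upper fence = Q3 + 1.5·IQR = 65.50 + 40.20 = 105.70.
149.7 > 105.70 → outlier.
174.4 > 105.70 → outlier.
All remaining values lie within [-1.50, 105.70].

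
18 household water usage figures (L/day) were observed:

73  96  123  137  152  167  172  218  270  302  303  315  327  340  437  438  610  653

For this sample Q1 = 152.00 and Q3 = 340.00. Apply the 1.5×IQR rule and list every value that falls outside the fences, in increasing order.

IQR = Q3 − Q1 = 340.00 − 152.00 = 188.00.
Lower fence = Q1 − 1.5·IQR = 152.00 − 282.00 = -130.00.
Upper fence = Q3 + 1.5·IQR = 340.00 + 282.00 = 622.00.
653 > 622.00 → outlier.
All remaining values lie within [-130.00, 622.00].

653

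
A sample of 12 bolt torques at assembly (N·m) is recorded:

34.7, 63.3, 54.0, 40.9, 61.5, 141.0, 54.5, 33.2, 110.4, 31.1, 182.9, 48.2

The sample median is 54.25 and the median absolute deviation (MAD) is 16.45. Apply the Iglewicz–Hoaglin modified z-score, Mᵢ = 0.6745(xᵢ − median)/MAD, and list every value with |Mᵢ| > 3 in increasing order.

141.0, 182.9

|Mᵢ| > 3 ⇔ |xᵢ − 54.25| > 3·16.45/0.6745 = 73.17.
So outliers lie outside [-18.92, 127.42].
141.0: M = 3.56 → outlier.
182.9: M = 5.28 → outlier.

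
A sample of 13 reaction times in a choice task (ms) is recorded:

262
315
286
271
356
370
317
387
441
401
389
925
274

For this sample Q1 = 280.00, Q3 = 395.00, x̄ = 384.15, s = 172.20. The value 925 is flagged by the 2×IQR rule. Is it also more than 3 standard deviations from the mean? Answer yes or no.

z = (925 − 384.15) / 172.20 = 3.14.
|z| = 3.14 > 3.

yes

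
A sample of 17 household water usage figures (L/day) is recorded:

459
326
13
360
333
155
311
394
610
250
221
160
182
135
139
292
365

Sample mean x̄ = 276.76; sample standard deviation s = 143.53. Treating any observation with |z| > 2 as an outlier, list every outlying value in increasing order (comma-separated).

Cutoffs at x̄ ± 2s: 276.76 ± 2·143.53 = [-10.30, 563.82].
610: z = 2.32, |z| > 2 → outlier.
Every other value lies within [-10.30, 563.82].

610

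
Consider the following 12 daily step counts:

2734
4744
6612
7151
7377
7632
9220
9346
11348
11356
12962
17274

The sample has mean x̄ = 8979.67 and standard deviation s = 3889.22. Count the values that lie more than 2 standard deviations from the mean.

1

Cutoffs: x̄ ± 2s = [1201.23, 16758.11].
Outside the cutoffs: 17274.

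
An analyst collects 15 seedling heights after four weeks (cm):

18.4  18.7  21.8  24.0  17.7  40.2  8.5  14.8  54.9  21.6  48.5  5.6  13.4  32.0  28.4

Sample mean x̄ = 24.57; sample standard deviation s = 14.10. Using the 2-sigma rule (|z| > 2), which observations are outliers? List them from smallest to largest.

Cutoffs at x̄ ± 2s: 24.57 ± 2·14.10 = [-3.63, 52.77].
54.9: z = 2.15, |z| > 2 → outlier.
Every other value lies within [-3.63, 52.77].

54.9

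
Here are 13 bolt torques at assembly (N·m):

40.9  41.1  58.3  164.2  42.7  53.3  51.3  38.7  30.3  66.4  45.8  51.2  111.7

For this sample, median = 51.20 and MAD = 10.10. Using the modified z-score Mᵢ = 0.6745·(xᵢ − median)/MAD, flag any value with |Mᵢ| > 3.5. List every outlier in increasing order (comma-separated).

|Mᵢ| > 3.5 ⇔ |xᵢ − 51.20| > 3.5·10.10/0.6745 = 52.41.
So outliers lie outside [-1.21, 103.61].
111.7: M = 4.04 → outlier.
164.2: M = 7.55 → outlier.

111.7, 164.2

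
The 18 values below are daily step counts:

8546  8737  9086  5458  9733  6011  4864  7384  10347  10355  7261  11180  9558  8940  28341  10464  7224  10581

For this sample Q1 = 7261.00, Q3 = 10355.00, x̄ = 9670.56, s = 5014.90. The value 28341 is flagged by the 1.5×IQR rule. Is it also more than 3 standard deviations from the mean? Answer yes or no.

z = (28341 − 9670.56) / 5014.90 = 3.72.
|z| = 3.72 > 3.

yes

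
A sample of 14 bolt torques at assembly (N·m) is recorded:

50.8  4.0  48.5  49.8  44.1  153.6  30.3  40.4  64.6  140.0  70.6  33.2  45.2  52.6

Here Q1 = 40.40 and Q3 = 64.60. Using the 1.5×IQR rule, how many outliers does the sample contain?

IQR = 24.20; fences at 40.40 − 36.30 = 4.10 and 64.60 + 36.30 = 100.90.
Outside the cutoffs: 4.0, 140.0, 153.6.

3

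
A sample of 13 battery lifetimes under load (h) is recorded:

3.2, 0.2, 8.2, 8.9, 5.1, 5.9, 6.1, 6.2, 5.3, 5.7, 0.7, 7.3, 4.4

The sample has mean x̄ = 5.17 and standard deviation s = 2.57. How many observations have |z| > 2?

Cutoffs: x̄ ± 2s = [0.03, 10.31].
Every value lies within the cutoffs.

0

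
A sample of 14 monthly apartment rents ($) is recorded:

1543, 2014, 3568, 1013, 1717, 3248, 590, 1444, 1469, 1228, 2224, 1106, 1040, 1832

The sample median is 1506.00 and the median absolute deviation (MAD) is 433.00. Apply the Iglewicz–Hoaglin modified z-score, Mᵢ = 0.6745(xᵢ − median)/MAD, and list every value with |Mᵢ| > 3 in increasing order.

3568

|Mᵢ| > 3 ⇔ |xᵢ − 1506.00| > 3·433.00/0.6745 = 1925.87.
So outliers lie outside [-419.87, 3431.87].
3568: M = 3.21 → outlier.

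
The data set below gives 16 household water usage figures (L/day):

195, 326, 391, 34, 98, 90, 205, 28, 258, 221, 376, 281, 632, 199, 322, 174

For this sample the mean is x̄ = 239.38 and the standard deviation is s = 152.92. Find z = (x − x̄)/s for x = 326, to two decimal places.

0.57

z = (326 − 239.38) / 152.92 = 0.57.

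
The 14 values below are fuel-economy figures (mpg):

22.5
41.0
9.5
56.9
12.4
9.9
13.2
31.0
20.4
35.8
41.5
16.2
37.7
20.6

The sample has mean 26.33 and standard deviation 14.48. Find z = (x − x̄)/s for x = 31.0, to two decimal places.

0.32

z = (31.0 − 26.33) / 14.48 = 0.32.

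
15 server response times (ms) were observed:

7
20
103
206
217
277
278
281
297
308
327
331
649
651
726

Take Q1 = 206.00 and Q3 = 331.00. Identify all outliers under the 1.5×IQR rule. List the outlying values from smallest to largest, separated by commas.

IQR = Q3 − Q1 = 331.00 − 206.00 = 125.00.
Lower fence = Q1 − 1.5·IQR = 206.00 − 187.50 = 18.50.
Upper fence = Q3 + 1.5·IQR = 331.00 + 187.50 = 518.50.
7 < 18.50 → outlier.
649 > 518.50 → outlier.
651 > 518.50 → outlier.
726 > 518.50 → outlier.
All remaining values lie within [18.50, 518.50].

7, 649, 651, 726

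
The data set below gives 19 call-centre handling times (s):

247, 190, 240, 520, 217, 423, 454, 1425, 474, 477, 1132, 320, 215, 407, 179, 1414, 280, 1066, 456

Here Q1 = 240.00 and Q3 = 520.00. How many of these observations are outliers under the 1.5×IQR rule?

IQR = 280.00; fences at 240.00 − 420.00 = -180.00 and 520.00 + 420.00 = 940.00.
Outside the cutoffs: 1066, 1132, 1414, 1425.

4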